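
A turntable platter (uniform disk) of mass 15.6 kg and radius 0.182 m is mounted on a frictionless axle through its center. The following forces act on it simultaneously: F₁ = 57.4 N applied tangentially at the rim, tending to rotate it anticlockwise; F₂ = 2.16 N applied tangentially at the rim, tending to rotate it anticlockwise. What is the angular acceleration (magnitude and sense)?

α ≈ 42.0 rad/s², anticlockwise

I = ½MR² = (1/2)(15.6)(0.182)² = 0.2584 kg·m².
Taking anticlockwise as positive: τ₁ = +(57.4)(0.182) = +10.45 N·m; τ₂ = +(2.16)(0.182) = +0.3931 N·m.
Net torque τ = 10.84 N·m.
α = τ/I = 10.84/0.2584 = 41.96 rad/s².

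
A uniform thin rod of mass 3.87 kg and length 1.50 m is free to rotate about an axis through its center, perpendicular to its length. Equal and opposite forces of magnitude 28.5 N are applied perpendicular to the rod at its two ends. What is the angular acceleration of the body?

α ≈ 58.9 rad/s²

I = (1/12)ML² = (1/12)(3.87)(1.50)² = 0.7256 kg·m².
The couple gives τ = F·(L/2) + F·(L/2) = F L = (28.5)(1.50) = 42.75 N·m.
Newton's second law for rotation, τ = Iα, gives α = τ/I = 42.75/0.7256 = 58.91 rad/s².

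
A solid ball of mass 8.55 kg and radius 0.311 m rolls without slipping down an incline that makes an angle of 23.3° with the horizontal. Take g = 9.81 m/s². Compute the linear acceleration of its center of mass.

a ≈ 2.77 m/s²

Translation along the incline: Mg sinθ − f = Ma.
Rotation about the center: fR = Iα with I = (2/5)MR². No-slip gives a = αR, so f = (I/R²)a = (2/5)M a.
Substituting: Mg sinθ = (1 + 0.4000)Ma, so a = g sinθ/(1 + 0.4000) = (9.81) sin 23.3° / 1.400 = 2.772 m/s².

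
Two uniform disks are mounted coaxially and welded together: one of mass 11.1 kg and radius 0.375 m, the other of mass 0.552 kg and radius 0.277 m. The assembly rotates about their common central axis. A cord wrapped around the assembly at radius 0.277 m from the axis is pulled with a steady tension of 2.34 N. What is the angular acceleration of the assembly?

I = ½M₁R₁² + ½M₂R₂² = ½(11.1)(0.375)² + ½(0.552)(0.277)² = 0.8016 kg·m².
τ = F r = (2.34)(0.277) = 0.6482 N·m.
α = τ/I = 0.6482/0.8016 = 0.8086 rad/s².

α ≈ 0.809 rad/s²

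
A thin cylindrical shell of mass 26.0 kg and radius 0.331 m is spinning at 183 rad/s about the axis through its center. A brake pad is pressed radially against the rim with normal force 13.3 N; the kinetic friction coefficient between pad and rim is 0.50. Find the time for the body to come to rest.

I = MR² = (26.0)(0.331)² = 2.849 kg·m².
Friction force f = μN = (0.50)(13.3) = 6.650 N at the rim; torque magnitude τ = fR = 2.201 N·m, opposing ω.
|α| = τ/I = 2.201/2.849 = 0.7727 rad/s² (deceleration).
0 = ω₀ − |α|t ⇒ t = ω₀/|α| = 183/0.7727 = 236.8 s.

t ≈ 237 s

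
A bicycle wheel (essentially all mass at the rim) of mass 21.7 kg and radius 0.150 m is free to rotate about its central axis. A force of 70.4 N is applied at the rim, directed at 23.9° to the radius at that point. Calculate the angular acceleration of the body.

α ≈ 8.76 rad/s²

I = MR² = (21.7)(0.150)² = 0.4882 kg·m².
Only the tangential component produces torque: τ = F R sinθ = (70.4)(0.150) sin 23.9° = 4.278 N·m.
From τ = Iα: α = 4.278/0.4882 = 8.763 rad/s².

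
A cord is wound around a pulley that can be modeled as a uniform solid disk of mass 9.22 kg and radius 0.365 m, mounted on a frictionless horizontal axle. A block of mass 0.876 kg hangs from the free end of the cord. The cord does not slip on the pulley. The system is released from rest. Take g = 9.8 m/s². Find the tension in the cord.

T ≈ 7.21 N

I = ½MR² = (1/2)(9.22)(0.365)² = 0.6142 kg·m².
Block: mg − T = ma. Pulley: TR = Iα. No-slip: a = αR, so T = (I/R²)a = 4.610·a.
Then mg = (m + 4.610)a, so a = (0.876)(9.8)/(0.876 + 4.610) = 1.565 m/s².
T = 4.610·a = 7.214 N.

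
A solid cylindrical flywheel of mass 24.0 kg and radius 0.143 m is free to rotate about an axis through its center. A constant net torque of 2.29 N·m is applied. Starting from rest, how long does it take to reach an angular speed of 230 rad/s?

t ≈ 24.6 s

I = ½MR² = (1/2)(24.0)(0.143)² = 0.2454 kg·m².
α = τ/I = 2.29/0.2454 = 9.332 rad/s².
ω = αt ⇒ t = ω/α = 230/9.332 = 24.65 s.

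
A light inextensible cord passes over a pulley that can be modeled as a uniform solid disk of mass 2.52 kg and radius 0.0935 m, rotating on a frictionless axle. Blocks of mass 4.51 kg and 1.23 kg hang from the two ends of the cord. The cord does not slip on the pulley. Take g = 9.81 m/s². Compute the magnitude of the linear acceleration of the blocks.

a ≈ 4.60 m/s²

I = ½MR² = (1/2)(2.52)(0.0935)² = 0.01102 kg·m².
Heavier block: m₁g − T₁ = m₁a. Lighter block: T₂ − m₂g = m₂a.
Pulley: (T₁ − T₂)R = Iα = I(a/R), so T₁ − T₂ = (I/R²)a = (1/2)M_p a = 1.260·a.
Adding the three: (m₁ − m₂)g = (m₁ + m₂ + 1.260)a, so a = (4.51 − 1.23)(9.81)/(4.51 + 1.23 + 1.260) = 4.597 m/s².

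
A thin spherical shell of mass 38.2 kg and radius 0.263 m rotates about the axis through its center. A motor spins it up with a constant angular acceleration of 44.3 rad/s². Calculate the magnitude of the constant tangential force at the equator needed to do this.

I = (2/3)MR² = (2/3)(38.2)(0.263)² = 1.762 kg·m².
The required torque is τ = Iα = (1.762)(44.30) = 78.03 N·m.
A tangential force at the equator gives τ = FR, so F = τ/R = 78.03/0.263 = 296.7 N.

F ≈ 297 N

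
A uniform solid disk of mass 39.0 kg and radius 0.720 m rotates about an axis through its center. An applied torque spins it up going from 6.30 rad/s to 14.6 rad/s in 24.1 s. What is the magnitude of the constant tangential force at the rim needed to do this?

F ≈ 4.84 N

I = ½MR² = (1/2)(39.0)(0.720)² = 10.11 kg·m².
α = Δω/Δt = (14.6 − 6.30)/24.1 = 0.3444 rad/s².
The required torque is τ = Iα = (10.11)(0.3444) = 3.481 N·m.
A tangential force at the rim gives τ = FR, so F = τ/R = 3.481/0.720 = 4.835 N.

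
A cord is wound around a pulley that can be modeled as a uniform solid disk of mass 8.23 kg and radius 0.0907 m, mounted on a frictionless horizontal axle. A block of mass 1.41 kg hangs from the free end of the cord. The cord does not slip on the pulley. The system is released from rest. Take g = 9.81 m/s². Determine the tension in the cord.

T ≈ 10.3 N

I = ½MR² = (1/2)(8.23)(0.0907)² = 0.03385 kg·m².
Block: mg − T = ma. Pulley: TR = Iα. No-slip: a = αR, so T = (I/R²)a = 4.115·a.
Then mg = (m + 4.115)a, so a = (1.41)(9.81)/(1.41 + 4.115) = 2.504 m/s².
T = 4.115·a = 10.30 N.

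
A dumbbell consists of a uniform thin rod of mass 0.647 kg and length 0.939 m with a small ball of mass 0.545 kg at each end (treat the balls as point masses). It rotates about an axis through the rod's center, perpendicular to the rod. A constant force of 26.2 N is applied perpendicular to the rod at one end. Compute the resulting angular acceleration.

I_rod = (1/12)ML² = (1/12)(0.647)(0.939)² = 0.04754 kg·m².
I_balls = 2·m·(L/2)² = 2(0.545)(0.4695)² = 0.2403 kg·m².
Total I = 0.2878 kg·m².
τ = F·(L/2) = (26.2)(0.469) = 12.30 N·m.
α = τ/I = 12.30/0.2878 = 42.74 rad/s².

α ≈ 42.7 rad/s²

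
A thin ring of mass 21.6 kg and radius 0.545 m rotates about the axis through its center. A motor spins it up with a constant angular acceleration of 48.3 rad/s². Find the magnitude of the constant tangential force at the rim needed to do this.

I = MR² = (21.6)(0.545)² = 6.416 kg·m².
The required torque is τ = Iα = (6.416)(48.30) = 309.9 N·m.
A tangential force at the rim gives τ = FR, so F = τ/R = 309.9/0.545 = 568.6 N.

F ≈ 569 N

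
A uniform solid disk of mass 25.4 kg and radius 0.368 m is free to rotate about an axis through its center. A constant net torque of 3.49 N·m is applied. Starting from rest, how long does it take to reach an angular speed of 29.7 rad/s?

t ≈ 14.6 s

I = ½MR² = (1/2)(25.4)(0.368)² = 1.720 kg·m².
α = τ/I = 3.49/1.720 = 2.029 rad/s².
ω = αt ⇒ t = ω/α = 29.7/2.029 = 14.64 s.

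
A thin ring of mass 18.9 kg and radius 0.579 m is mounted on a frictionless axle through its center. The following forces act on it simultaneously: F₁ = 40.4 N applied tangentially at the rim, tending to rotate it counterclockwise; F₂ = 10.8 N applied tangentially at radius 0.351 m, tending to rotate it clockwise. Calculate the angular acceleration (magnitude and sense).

I = MR² = (18.9)(0.579)² = 6.336 kg·m².
Taking counterclockwise as positive: τ₁ = +(40.4)(0.579) = +23.39 N·m; τ₂ = −(10.8)(0.351) = −3.791 N·m.
Net torque τ = 19.60 N·m.
α = τ/I = 19.60/6.336 = 3.094 rad/s².

α ≈ 3.09 rad/s², counterclockwise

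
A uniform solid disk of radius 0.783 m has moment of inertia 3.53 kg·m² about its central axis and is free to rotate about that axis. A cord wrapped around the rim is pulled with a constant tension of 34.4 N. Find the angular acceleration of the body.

τ = F R = (34.4)(0.783) = 26.94 N·m.
Newton's second law for rotation, τ = Iα, gives α = τ/I = 26.94/3.530 = 7.630 rad/s².

α ≈ 7.63 rad/s²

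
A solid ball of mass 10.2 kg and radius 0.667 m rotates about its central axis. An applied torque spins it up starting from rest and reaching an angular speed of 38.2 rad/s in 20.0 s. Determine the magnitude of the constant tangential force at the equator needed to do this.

I = (2/5)MR² = (2/5)(10.2)(0.667)² = 1.815 kg·m².
α = Δω/Δt = (38.2 − 0)/20.0 = 1.910 rad/s².
The required torque is τ = Iα = (1.815)(1.910) = 3.467 N·m.
A tangential force at the equator gives τ = FR, so F = τ/R = 3.467/0.667 = 5.198 N.

F ≈ 5.20 N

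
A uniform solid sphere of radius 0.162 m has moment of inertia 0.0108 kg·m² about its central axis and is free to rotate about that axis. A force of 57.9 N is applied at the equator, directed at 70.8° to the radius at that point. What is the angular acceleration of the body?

α ≈ 820 rad/s²

Only the tangential component produces torque: τ = F R sinθ = (57.9)(0.162) sin 70.8° = 8.858 N·m.
Newton's second law for rotation, τ = Iα, gives α = τ/I = 8.858/0.01080 = 820.2 rad/s².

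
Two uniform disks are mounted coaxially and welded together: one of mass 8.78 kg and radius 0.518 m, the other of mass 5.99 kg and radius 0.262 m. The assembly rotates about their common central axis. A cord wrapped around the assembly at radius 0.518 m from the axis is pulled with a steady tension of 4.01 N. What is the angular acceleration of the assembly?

I = ½M₁R₁² + ½M₂R₂² = ½(8.78)(0.518)² + ½(5.99)(0.262)² = 1.384 kg·m².
τ = F r = (4.01)(0.518) = 2.077 N·m.
α = τ/I = 2.077/1.384 = 1.501 rad/s².

α ≈ 1.50 rad/s²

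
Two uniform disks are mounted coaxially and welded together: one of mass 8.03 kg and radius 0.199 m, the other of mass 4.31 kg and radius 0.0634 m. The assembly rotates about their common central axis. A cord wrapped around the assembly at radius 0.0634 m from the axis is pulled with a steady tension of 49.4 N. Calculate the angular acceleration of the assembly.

I = ½M₁R₁² + ½M₂R₂² = ½(8.03)(0.199)² + ½(4.31)(0.0634)² = 0.1677 kg·m².
τ = F r = (49.4)(0.0634) = 3.132 N·m.
α = τ/I = 3.132/0.1677 = 18.68 rad/s².

α ≈ 18.7 rad/s²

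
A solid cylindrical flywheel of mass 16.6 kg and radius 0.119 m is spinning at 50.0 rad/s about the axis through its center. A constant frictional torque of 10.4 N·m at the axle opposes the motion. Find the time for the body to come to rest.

t ≈ 0.565 s

I = ½MR² = (1/2)(16.6)(0.119)² = 0.1175 kg·m².
The net torque has magnitude 10.4 N·m, opposing ω.
|α| = τ/I = 10.40/0.1175 = 88.48 rad/s² (deceleration).
0 = ω₀ − |α|t ⇒ t = ω₀/|α| = 50.0/88.48 = 0.5651 s.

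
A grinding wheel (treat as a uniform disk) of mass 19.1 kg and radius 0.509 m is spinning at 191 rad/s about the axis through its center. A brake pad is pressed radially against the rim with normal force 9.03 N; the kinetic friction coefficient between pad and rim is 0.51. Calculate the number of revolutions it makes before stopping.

I = ½MR² = (1/2)(19.1)(0.509)² = 2.474 kg·m².
Friction force f = μN = (0.51)(9.03) = 4.605 N at the rim; torque magnitude τ = fR = 2.344 N·m, opposing ω.
|α| = τ/I = 2.344/2.474 = 0.9474 rad/s² (deceleration).
ω² = ω₀² − 2|α|θ with ω = 0 ⇒ θ = ω₀²/(2|α|) = 19250 rad = 3064 rev.

≈ 3060 revolutions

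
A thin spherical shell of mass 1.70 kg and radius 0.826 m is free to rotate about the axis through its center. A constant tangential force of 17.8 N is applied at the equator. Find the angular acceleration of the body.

α ≈ 19.0 rad/s²

I = (2/3)MR² = (2/3)(1.70)(0.826)² = 0.7732 kg·m².
τ = F R = (17.8)(0.826) = 14.70 N·m.
Newton's second law for rotation, τ = Iα, gives α = τ/I = 14.70/0.7732 = 19.01 rad/s².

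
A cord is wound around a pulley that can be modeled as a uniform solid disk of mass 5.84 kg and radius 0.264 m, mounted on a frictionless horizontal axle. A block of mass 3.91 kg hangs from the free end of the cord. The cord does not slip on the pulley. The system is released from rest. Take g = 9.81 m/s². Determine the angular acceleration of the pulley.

α ≈ 21.3 rad/s²

I = ½MR² = (1/2)(5.84)(0.264)² = 0.2035 kg·m².
Block: mg − T = ma. Pulley: TR = Iα. No-slip: a = αR, so T = (I/R²)a = 2.920·a.
Then mg = (m + 2.920)a, so a = (3.91)(9.81)/(3.91 + 2.920) = 5.616 m/s².
α = a/R = 5.616/0.264 = 21.27 rad/s².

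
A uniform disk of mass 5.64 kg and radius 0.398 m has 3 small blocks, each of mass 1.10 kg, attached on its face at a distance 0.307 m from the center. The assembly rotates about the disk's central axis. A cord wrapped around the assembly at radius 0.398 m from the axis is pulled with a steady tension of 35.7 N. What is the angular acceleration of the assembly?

α ≈ 18.8 rad/s²

I_disk = ½MR² = ½(5.64)(0.398)² = 0.4467 kg·m².
I_blocks = 3·m·r² = 3(1.10)(0.307)² = 0.3110 kg·m².
Total I = 0.7577 kg·m².
τ = F r = (35.7)(0.398) = 14.21 N·m.
α = τ/I = 14.21/0.7577 = 18.75 rad/s².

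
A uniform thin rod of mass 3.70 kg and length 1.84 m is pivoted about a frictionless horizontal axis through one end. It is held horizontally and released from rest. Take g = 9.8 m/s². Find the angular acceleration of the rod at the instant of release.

About the pivot, I = (1/3)ML² = (1/3)(3.70)(1.84)² = 4.176 kg·m².
The weight acts at the center, a distance L/2 = 0.9200 m from the pivot; τ = Mg(L/2) = 33.36 N·m.
α = τ/I = 33.36/4.176 = 7.989 rad/s².

α ≈ 7.99 rad/s²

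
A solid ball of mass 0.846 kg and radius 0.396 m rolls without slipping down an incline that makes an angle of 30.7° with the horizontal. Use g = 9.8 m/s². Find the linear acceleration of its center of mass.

a ≈ 3.57 m/s²

Translation along the incline: Mg sinθ − f = Ma.
Rotation about the center: fR = Iα with I = (2/5)MR². No-slip gives a = αR, so f = (I/R²)a = (2/5)M a.
Substituting: Mg sinθ = (1 + 0.4000)Ma, so a = g sinθ/(1 + 0.4000) = (9.8) sin 30.7° / 1.400 = 3.574 m/s².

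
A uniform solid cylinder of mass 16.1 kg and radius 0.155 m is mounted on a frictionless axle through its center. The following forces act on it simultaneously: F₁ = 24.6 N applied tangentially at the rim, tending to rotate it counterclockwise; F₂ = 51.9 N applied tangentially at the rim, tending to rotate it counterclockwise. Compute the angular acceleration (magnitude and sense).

α ≈ 61.3 rad/s², counterclockwise

I = ½MR² = (1/2)(16.1)(0.155)² = 0.1934 kg·m².
Taking counterclockwise as positive: τ₁ = +(24.6)(0.155) = +3.813 N·m; τ₂ = +(51.9)(0.155) = +8.044 N·m.
Net torque τ = 11.86 N·m.
α = τ/I = 11.86/0.1934 = 61.31 rad/s².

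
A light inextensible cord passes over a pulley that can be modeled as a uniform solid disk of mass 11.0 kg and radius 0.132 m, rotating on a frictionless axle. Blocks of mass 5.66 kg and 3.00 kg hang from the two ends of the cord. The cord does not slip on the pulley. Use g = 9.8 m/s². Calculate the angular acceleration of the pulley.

I = ½MR² = (1/2)(11.0)(0.132)² = 0.09583 kg·m².
Heavier block: m₁g − T₁ = m₁a. Lighter block: T₂ − m₂g = m₂a.
Pulley: (T₁ − T₂)R = Iα = I(a/R), so T₁ − T₂ = (I/R²)a = (1/2)M_p a = 5.500·a.
Adding the three: (m₁ − m₂)g = (m₁ + m₂ + 5.500)a, so a = (5.66 − 3.00)(9.8)/(5.66 + 3.00 + 5.500) = 1.841 m/s².
α = a/R = 1.841/0.132 = 13.95 rad/s².

α ≈ 13.9 rad/s²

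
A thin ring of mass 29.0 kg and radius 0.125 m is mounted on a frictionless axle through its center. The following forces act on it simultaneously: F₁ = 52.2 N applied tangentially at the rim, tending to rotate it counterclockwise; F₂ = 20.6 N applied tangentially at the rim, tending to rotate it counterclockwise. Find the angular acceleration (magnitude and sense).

α ≈ 20.1 rad/s², counterclockwise

I = MR² = (29.0)(0.125)² = 0.4531 kg·m².
Taking counterclockwise as positive: τ₁ = +(52.2)(0.125) = +6.525 N·m; τ₂ = +(20.6)(0.125) = +2.575 N·m.
Net torque τ = 9.100 N·m.
α = τ/I = 9.100/0.4531 = 20.08 rad/s².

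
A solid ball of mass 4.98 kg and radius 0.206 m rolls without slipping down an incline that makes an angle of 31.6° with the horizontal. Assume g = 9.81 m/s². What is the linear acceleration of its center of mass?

Translation along the incline: Mg sinθ − f = Ma.
Rotation about the center: fR = Iα with I = (2/5)MR². No-slip gives a = αR, so f = (I/R²)a = (2/5)M a.
Substituting: Mg sinθ = (1 + 0.4000)Ma, so a = g sinθ/(1 + 0.4000) = (9.81) sin 31.6° / 1.400 = 3.672 m/s².

a ≈ 3.67 m/s²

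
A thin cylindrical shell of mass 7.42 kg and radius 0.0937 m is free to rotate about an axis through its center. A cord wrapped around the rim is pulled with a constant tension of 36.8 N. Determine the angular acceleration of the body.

α ≈ 52.9 rad/s²

I = MR² = (7.42)(0.0937)² = 0.06515 kg·m².
τ = F R = (36.8)(0.0937) = 3.448 N·m.
From τ = Iα: α = 3.448/0.06515 = 52.93 rad/s².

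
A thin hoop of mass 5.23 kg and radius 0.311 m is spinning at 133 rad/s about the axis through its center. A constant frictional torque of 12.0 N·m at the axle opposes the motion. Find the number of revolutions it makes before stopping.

≈ 59.3 revolutions

I = MR² = (5.23)(0.311)² = 0.5059 kg·m².
The net torque has magnitude 12.0 N·m, opposing ω.
|α| = τ/I = 12.00/0.5059 = 23.72 rad/s² (deceleration).
ω² = ω₀² − 2|α|θ with ω = 0 ⇒ θ = ω₀²/(2|α|) = 372.8 rad = 59.34 rev.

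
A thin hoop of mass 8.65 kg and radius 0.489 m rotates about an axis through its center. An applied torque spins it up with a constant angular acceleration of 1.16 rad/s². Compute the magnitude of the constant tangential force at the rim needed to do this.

F ≈ 4.91 N

I = MR² = (8.65)(0.489)² = 2.068 kg·m².
The required torque is τ = Iα = (2.068)(1.160) = 2.399 N·m.
A tangential force at the rim gives τ = FR, so F = τ/R = 2.399/0.489 = 4.907 N.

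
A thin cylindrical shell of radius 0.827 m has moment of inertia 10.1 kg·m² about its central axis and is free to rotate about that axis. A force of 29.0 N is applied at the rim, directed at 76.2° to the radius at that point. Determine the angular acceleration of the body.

Only the tangential component produces torque: τ = F R sinθ = (29.0)(0.827) sin 76.2° = 23.29 N·m.
Newton's second law for rotation, τ = Iα, gives α = τ/I = 23.29/10.10 = 2.306 rad/s².

α ≈ 2.31 rad/s²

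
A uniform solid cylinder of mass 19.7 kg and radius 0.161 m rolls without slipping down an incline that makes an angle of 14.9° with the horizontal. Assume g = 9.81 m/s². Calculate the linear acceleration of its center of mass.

Translation along the incline: Mg sinθ − f = Ma.
Rotation about the center: fR = Iα with I = ½MR². No-slip gives a = αR, so f = (I/R²)a = (1/2)M a.
Substituting: Mg sinθ = (1 + 0.5000)Ma, so a = g sinθ/(1 + 0.5000) = (9.81) sin 14.9° / 1.500 = 1.682 m/s².

a ≈ 1.68 m/s²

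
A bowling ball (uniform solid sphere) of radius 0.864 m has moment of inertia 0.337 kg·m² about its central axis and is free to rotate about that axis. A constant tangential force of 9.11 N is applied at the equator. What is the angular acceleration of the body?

α ≈ 23.4 rad/s²

τ = F R = (9.11)(0.864) = 7.871 N·m.
Newton's second law for rotation, τ = Iα, gives α = τ/I = 7.871/0.3370 = 23.36 rad/s².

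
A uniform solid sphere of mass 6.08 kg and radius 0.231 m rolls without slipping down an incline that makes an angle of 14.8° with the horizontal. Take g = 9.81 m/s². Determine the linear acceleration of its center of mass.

a ≈ 1.79 m/s²

Translation along the incline: Mg sinθ − f = Ma.
Rotation about the center: fR = Iα with I = (2/5)MR². No-slip gives a = αR, so f = (I/R²)a = (2/5)M a.
Substituting: Mg sinθ = (1 + 0.4000)Ma, so a = g sinθ/(1 + 0.4000) = (9.81) sin 14.8° / 1.400 = 1.790 m/s².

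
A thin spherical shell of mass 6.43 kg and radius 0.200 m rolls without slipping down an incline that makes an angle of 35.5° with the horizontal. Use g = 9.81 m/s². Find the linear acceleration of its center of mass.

a ≈ 3.42 m/s²

Translation along the incline: Mg sinθ − f = Ma.
Rotation about the center: fR = Iα with I = (2/3)MR². No-slip gives a = αR, so f = (I/R²)a = (2/3)M a.
Substituting: Mg sinθ = (1 + 0.6667)Ma, so a = g sinθ/(1 + 0.6667) = (9.81) sin 35.5° / 1.667 = 3.418 m/s².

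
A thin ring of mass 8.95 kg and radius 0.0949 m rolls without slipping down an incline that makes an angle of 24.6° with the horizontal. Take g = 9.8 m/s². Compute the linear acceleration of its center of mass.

Translation along the incline: Mg sinθ − f = Ma.
Rotation about the center: fR = Iα with I = MR². No-slip gives a = αR, so f = (I/R²)a = M a.
Substituting: Mg sinθ = (1 + 1.000)Ma, so a = g sinθ/(1 + 1.000) = (9.8) sin 24.6° / 2.000 = 2.040 m/s².

a ≈ 2.04 m/s²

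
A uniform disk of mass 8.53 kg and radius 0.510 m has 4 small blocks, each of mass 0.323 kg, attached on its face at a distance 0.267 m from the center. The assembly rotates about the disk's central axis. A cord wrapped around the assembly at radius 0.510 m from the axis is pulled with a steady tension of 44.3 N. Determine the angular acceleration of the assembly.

α ≈ 18.8 rad/s²

I_disk = ½MR² = ½(8.53)(0.510)² = 1.109 kg·m².
I_blocks = 4·m·r² = 4(0.323)(0.267)² = 0.09211 kg·m².
Total I = 1.201 kg·m².
τ = F r = (44.3)(0.510) = 22.59 N·m.
α = τ/I = 22.59/1.201 = 18.81 rad/s².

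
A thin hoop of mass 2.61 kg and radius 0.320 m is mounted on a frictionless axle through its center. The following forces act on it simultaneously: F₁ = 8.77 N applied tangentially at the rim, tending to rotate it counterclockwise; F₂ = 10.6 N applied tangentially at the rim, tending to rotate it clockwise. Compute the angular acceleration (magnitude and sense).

α ≈ 2.19 rad/s², clockwise

I = MR² = (2.61)(0.320)² = 0.2673 kg·m².
Taking counterclockwise as positive: τ₁ = +(8.77)(0.320) = +2.806 N·m; τ₂ = −(10.6)(0.320) = −3.392 N·m.
Net torque τ = -0.5856 N·m.
α = τ/I = -0.5856/0.2673 = -2.191 rad/s².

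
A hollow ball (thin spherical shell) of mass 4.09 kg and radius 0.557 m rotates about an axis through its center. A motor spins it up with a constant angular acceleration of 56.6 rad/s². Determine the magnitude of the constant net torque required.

I = (2/3)MR² = (2/3)(4.09)(0.557)² = 0.8459 kg·m².
τ = Iα = (0.8459)(56.60) = 47.88 N·m.

τ ≈ 47.9 N·m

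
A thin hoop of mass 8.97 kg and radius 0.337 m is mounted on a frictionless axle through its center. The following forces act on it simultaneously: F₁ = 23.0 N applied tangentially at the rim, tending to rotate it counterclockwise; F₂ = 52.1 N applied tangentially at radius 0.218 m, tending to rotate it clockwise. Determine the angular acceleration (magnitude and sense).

α ≈ 3.54 rad/s², clockwise

I = MR² = (8.97)(0.337)² = 1.019 kg·m².
Taking counterclockwise as positive: τ₁ = +(23.0)(0.337) = +7.751 N·m; τ₂ = −(52.1)(0.218) = −11.36 N·m.
Net torque τ = -3.607 N·m.
α = τ/I = -3.607/1.019 = -3.541 rad/s².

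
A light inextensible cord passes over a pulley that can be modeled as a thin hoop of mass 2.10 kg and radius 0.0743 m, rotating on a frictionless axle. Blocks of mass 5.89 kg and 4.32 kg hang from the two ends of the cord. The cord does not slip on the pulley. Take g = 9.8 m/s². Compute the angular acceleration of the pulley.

α ≈ 16.8 rad/s²

I = MR² = (2.10)(0.0743)² = 0.01159 kg·m².
Heavier block: m₁g − T₁ = m₁a. Lighter block: T₂ − m₂g = m₂a.
Pulley: (T₁ − T₂)R = Iα = I(a/R), so T₁ − T₂ = (I/R²)a = 1·M_p a = 2.100·a.
Adding the three: (m₁ − m₂)g = (m₁ + m₂ + 2.100)a, so a = (5.89 − 4.32)(9.8)/(5.89 + 4.32 + 2.100) = 1.250 m/s².
α = a/R = 1.250/0.0743 = 16.82 rad/s².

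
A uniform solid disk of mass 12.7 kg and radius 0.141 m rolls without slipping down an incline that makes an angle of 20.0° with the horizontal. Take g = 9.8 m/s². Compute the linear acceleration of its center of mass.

Translation along the incline: Mg sinθ − f = Ma.
Rotation about the center: fR = Iα with I = ½MR². No-slip gives a = αR, so f = (I/R²)a = (1/2)M a.
Substituting: Mg sinθ = (1 + 0.5000)Ma, so a = g sinθ/(1 + 0.5000) = (9.8) sin 20.0° / 1.500 = 2.235 m/s².

a ≈ 2.23 m/s²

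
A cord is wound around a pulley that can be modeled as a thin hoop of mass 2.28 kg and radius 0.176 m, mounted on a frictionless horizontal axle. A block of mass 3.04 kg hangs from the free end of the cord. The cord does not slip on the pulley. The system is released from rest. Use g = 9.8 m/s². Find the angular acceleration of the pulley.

α ≈ 31.8 rad/s²

I = MR² = (2.28)(0.176)² = 0.07063 kg·m².
Block: mg − T = ma. Pulley: TR = Iα. No-slip: a = αR, so T = (I/R²)a = 2.280·a.
Then mg = (m + 2.280)a, so a = (3.04)(9.8)/(3.04 + 2.280) = 5.600 m/s².
α = a/R = 5.600/0.176 = 31.82 rad/s².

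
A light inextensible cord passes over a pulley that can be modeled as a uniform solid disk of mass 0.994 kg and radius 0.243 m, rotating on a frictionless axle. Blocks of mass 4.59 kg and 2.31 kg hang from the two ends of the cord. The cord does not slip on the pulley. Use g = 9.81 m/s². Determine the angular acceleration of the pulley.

α ≈ 12.4 rad/s²

I = ½MR² = (1/2)(0.994)(0.243)² = 0.02935 kg·m².
Heavier block: m₁g − T₁ = m₁a. Lighter block: T₂ − m₂g = m₂a.
Pulley: (T₁ − T₂)R = Iα = I(a/R), so T₁ − T₂ = (I/R²)a = (1/2)M_p a = 0.4970·a.
Adding the three: (m₁ − m₂)g = (m₁ + m₂ + 0.4970)a, so a = (4.59 − 2.31)(9.81)/(4.59 + 2.31 + 0.4970) = 3.024 m/s².
α = a/R = 3.024/0.243 = 12.44 rad/s².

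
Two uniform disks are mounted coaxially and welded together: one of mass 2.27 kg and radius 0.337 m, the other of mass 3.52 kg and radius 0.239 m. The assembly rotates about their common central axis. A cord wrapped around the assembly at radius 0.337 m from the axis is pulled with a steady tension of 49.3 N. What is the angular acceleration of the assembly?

I = ½M₁R₁² + ½M₂R₂² = ½(2.27)(0.337)² + ½(3.52)(0.239)² = 0.2294 kg·m².
τ = F r = (49.3)(0.337) = 16.61 N·m.
α = τ/I = 16.61/0.2294 = 72.41 rad/s².

α ≈ 72.4 rad/s²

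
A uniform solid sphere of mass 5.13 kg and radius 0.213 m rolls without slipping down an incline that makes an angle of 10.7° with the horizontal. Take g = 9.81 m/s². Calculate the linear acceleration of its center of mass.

a ≈ 1.30 m/s²

Translation along the incline: Mg sinθ − f = Ma.
Rotation about the center: fR = Iα with I = (2/5)MR². No-slip gives a = αR, so f = (I/R²)a = (2/5)M a.
Substituting: Mg sinθ = (1 + 0.4000)Ma, so a = g sinθ/(1 + 0.4000) = (9.81) sin 10.7° / 1.400 = 1.301 m/s².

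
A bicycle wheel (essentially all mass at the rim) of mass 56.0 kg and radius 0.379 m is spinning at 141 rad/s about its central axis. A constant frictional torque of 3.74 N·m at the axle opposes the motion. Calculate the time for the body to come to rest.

I = MR² = (56.0)(0.379)² = 8.044 kg·m².
The net torque has magnitude 3.74 N·m, opposing ω.
|α| = τ/I = 3.740/8.044 = 0.4649 rad/s² (deceleration).
0 = ω₀ − |α|t ⇒ t = ω₀/|α| = 141/0.4649 = 303.3 s.

t ≈ 303 s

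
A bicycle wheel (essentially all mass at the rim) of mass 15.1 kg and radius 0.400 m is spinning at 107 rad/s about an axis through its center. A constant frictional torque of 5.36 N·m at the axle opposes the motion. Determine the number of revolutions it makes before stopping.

I = MR² = (15.1)(0.400)² = 2.416 kg·m².
The net torque has magnitude 5.36 N·m, opposing ω.
|α| = τ/I = 5.360/2.416 = 2.219 rad/s² (deceleration).
ω² = ω₀² − 2|α|θ with ω = 0 ⇒ θ = ω₀²/(2|α|) = 2580 rad = 410.7 rev.

≈ 411 revolutions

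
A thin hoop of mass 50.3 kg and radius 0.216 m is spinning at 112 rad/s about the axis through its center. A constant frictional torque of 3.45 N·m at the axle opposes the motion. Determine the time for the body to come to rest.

t ≈ 76.2 s

I = MR² = (50.3)(0.216)² = 2.347 kg·m².
The net torque has magnitude 3.45 N·m, opposing ω.
|α| = τ/I = 3.450/2.347 = 1.470 rad/s² (deceleration).
0 = ω₀ − |α|t ⇒ t = ω₀/|α| = 112/1.470 = 76.19 s.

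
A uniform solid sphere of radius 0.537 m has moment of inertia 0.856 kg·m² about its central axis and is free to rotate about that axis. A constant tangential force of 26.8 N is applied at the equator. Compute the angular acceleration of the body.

α ≈ 16.8 rad/s²

τ = F R = (26.8)(0.537) = 14.39 N·m.
From τ = Iα: α = 14.39/0.8560 = 16.81 rad/s².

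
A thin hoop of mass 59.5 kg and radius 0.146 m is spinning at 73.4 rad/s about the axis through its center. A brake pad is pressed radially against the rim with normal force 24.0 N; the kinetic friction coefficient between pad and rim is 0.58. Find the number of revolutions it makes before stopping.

≈ 268 revolutions

I = MR² = (59.5)(0.146)² = 1.268 kg·m².
Friction force f = μN = (0.58)(24.0) = 13.92 N at the rim; torque magnitude τ = fR = 2.032 N·m, opposing ω.
|α| = τ/I = 2.032/1.268 = 1.602 rad/s² (deceleration).
ω² = ω₀² − 2|α|θ with ω = 0 ⇒ θ = ω₀²/(2|α|) = 1681 rad = 267.6 rev.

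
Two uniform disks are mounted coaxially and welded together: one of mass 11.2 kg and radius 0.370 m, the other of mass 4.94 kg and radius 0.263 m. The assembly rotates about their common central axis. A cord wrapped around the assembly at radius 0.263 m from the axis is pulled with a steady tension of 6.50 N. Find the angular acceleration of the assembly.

α ≈ 1.82 rad/s²

I = ½M₁R₁² + ½M₂R₂² = ½(11.2)(0.370)² + ½(4.94)(0.263)² = 0.9375 kg·m².
τ = F r = (6.50)(0.263) = 1.710 N·m.
α = τ/I = 1.710/0.9375 = 1.823 rad/s².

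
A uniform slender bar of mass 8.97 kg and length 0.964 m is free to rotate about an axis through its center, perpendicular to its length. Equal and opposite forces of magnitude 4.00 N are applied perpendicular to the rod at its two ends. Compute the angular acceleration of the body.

α ≈ 5.55 rad/s²

I = (1/12)ML² = (1/12)(8.97)(0.964)² = 0.6946 kg·m².
The couple gives τ = F·(L/2) + F·(L/2) = F L = (4.00)(0.964) = 3.856 N·m.
Newton's second law for rotation, τ = Iα, gives α = τ/I = 3.856/0.6946 = 5.551 rad/s².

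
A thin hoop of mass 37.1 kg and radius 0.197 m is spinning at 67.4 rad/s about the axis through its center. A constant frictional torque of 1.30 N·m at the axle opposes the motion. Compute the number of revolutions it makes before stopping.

I = MR² = (37.1)(0.197)² = 1.440 kg·m².
The net torque has magnitude 1.30 N·m, opposing ω.
|α| = τ/I = 1.300/1.440 = 0.9029 rad/s² (deceleration).
ω² = ω₀² − 2|α|θ with ω = 0 ⇒ θ = ω₀²/(2|α|) = 2516 rad = 400.4 rev.

≈ 400 revolutions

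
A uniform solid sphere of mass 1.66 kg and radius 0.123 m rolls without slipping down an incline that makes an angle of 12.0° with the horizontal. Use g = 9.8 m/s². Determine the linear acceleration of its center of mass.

Translation along the incline: Mg sinθ − f = Ma.
Rotation about the center: fR = Iα with I = (2/5)MR². No-slip gives a = αR, so f = (I/R²)a = (2/5)M a.
Substituting: Mg sinθ = (1 + 0.4000)Ma, so a = g sinθ/(1 + 0.4000) = (9.8) sin 12.0° / 1.400 = 1.455 m/s².

a ≈ 1.46 m/s²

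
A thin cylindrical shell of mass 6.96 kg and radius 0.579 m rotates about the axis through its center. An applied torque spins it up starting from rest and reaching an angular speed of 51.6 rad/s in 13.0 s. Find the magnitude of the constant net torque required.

τ ≈ 9.26 N·m

I = MR² = (6.96)(0.579)² = 2.333 kg·m².
α = Δω/Δt = (51.6 − 0)/13.0 = 3.969 rad/s².
τ = Iα = (2.333)(3.969) = 9.261 N·m.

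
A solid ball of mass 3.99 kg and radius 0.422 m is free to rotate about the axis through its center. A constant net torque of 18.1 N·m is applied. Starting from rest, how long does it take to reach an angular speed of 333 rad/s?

I = (2/5)MR² = (2/5)(3.99)(0.422)² = 0.2842 kg·m².
α = τ/I = 18.1/0.2842 = 63.68 rad/s².
ω = αt ⇒ t = ω/α = 333/63.68 = 5.229 s.

t ≈ 5.23 s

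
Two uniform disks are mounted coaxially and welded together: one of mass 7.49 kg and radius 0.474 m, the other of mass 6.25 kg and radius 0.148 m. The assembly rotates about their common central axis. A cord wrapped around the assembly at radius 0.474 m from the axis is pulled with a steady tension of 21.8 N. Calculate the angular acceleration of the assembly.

I = ½M₁R₁² + ½M₂R₂² = ½(7.49)(0.474)² + ½(6.25)(0.148)² = 0.9099 kg·m².
τ = F r = (21.8)(0.474) = 10.33 N·m.
α = τ/I = 10.33/0.9099 = 11.36 rad/s².

α ≈ 11.4 rad/s²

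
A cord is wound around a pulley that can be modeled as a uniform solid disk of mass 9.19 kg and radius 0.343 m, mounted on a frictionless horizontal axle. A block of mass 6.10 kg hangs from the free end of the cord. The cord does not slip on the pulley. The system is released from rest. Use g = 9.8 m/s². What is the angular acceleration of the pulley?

α ≈ 16.3 rad/s²

I = ½MR² = (1/2)(9.19)(0.343)² = 0.5406 kg·m².
Block: mg − T = ma. Pulley: TR = Iα. No-slip: a = αR, so T = (I/R²)a = 4.595·a.
Then mg = (m + 4.595)a, so a = (6.10)(9.8)/(6.10 + 4.595) = 5.590 m/s².
α = a/R = 5.590/0.343 = 16.30 rad/s².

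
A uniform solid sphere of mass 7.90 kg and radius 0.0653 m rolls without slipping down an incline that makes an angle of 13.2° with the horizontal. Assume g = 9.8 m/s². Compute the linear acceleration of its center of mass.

a ≈ 1.60 m/s²

Translation along the incline: Mg sinθ − f = Ma.
Rotation about the center: fR = Iα with I = (2/5)MR². No-slip gives a = αR, so f = (I/R²)a = (2/5)M a.
Substituting: Mg sinθ = (1 + 0.4000)Ma, so a = g sinθ/(1 + 0.4000) = (9.8) sin 13.2° / 1.400 = 1.598 m/s².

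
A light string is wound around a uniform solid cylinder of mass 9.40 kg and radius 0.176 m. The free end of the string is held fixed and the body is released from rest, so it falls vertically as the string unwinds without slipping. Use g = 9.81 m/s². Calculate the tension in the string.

Translation: Mg − T = Ma. Rotation about the center: TR = Iα with I = ½MR².
With a = αR: T = (I/R²)a = (1/2)M a, so Mg = (1 + 0.5000)Ma.
a = g/(1 + 0.5000) = 9.81/1.500 = 6.540 m/s².
T = 0.5000·M·a = (0.5000)(9.40)(6.540) = 30.74 N.

T ≈ 30.7 N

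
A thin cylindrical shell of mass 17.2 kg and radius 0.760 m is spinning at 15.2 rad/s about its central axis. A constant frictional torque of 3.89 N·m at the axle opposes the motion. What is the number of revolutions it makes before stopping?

≈ 47.0 revolutions

I = MR² = (17.2)(0.760)² = 9.935 kg·m².
The net torque has magnitude 3.89 N·m, opposing ω.
|α| = τ/I = 3.890/9.935 = 0.3916 rad/s² (deceleration).
ω² = ω₀² − 2|α|θ with ω = 0 ⇒ θ = ω₀²/(2|α|) = 295.0 rad = 46.96 rev.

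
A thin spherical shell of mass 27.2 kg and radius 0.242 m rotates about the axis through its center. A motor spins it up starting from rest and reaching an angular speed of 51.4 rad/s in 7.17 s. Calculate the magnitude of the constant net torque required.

τ ≈ 7.61 N·m

I = (2/3)MR² = (2/3)(27.2)(0.242)² = 1.062 kg·m².
α = Δω/Δt = (51.4 − 0)/7.17 = 7.169 rad/s².
τ = Iα = (1.062)(7.169) = 7.613 N·m.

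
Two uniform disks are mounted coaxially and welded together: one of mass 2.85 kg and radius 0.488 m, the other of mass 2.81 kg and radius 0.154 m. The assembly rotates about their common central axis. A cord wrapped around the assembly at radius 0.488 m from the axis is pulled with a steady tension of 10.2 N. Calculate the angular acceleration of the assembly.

α ≈ 13.4 rad/s²

I = ½M₁R₁² + ½M₂R₂² = ½(2.85)(0.488)² + ½(2.81)(0.154)² = 0.3727 kg·m².
τ = F r = (10.2)(0.488) = 4.978 N·m.
α = τ/I = 4.978/0.3727 = 13.36 rad/s².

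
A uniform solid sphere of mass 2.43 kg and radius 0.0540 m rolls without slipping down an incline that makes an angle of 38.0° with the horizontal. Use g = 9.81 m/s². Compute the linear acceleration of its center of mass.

a ≈ 4.31 m/s²

Translation along the incline: Mg sinθ − f = Ma.
Rotation about the center: fR = Iα with I = (2/5)MR². No-slip gives a = αR, so f = (I/R²)a = (2/5)M a.
Substituting: Mg sinθ = (1 + 0.4000)Ma, so a = g sinθ/(1 + 0.4000) = (9.81) sin 38.0° / 1.400 = 4.314 m/s².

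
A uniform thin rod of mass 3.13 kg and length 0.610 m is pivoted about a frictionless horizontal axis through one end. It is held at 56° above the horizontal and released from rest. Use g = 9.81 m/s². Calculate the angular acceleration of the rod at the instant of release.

About the pivot, I = (1/3)ML² = (1/3)(3.13)(0.610)² = 0.3882 kg·m².
The weight acts at the center, a distance L/2 = 0.3050 m from the pivot; τ = Mg(L/2) cos 56° = 5.237 N·m.
α = τ/I = 5.237/0.3882 = 13.49 rad/s².

α ≈ 13.5 rad/s²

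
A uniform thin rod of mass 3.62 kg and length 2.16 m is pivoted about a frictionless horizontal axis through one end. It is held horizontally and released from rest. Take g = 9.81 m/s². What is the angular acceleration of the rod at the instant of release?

α ≈ 6.81 rad/s²

About the pivot, I = (1/3)ML² = (1/3)(3.62)(2.16)² = 5.630 kg·m².
The weight acts at the center, a distance L/2 = 1.080 m from the pivot; τ = Mg(L/2) = 38.35 N·m.
α = τ/I = 38.35/5.630 = 6.813 rad/s².
(Equivalently α = (3g/(2L)) = 6.813 rad/s².)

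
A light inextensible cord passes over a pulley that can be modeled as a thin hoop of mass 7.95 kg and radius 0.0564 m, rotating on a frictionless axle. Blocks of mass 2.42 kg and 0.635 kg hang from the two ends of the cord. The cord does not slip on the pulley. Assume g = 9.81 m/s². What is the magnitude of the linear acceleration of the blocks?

a ≈ 1.59 m/s²

I = MR² = (7.95)(0.0564)² = 0.02529 kg·m².
Heavier block: m₁g − T₁ = m₁a. Lighter block: T₂ − m₂g = m₂a.
Pulley: (T₁ − T₂)R = Iα = I(a/R), so T₁ − T₂ = (I/R²)a = 1·M_p a = 7.950·a.
Adding the three: (m₁ − m₂)g = (m₁ + m₂ + 7.950)a, so a = (2.42 − 0.635)(9.81)/(2.42 + 0.635 + 7.950) = 1.591 m/s².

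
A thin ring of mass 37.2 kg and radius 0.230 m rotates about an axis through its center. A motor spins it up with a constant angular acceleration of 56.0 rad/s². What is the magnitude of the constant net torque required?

I = MR² = (37.2)(0.230)² = 1.968 kg·m².
τ = Iα = (1.968)(56.00) = 110.2 N·m.

τ ≈ 110 N·m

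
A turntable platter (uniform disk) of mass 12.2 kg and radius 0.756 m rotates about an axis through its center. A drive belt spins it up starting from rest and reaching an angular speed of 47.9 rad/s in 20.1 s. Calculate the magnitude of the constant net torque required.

τ ≈ 8.31 N·m

I = ½MR² = (1/2)(12.2)(0.756)² = 3.486 kg·m².
α = Δω/Δt = (47.9 − 0)/20.1 = 2.383 rad/s².
τ = Iα = (3.486)(2.383) = 8.308 N·m.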